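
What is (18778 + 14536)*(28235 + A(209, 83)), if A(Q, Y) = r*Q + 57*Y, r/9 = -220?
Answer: -12687770156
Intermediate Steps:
r = -1980 (r = 9*(-220) = -1980)
A(Q, Y) = -1980*Q + 57*Y
(18778 + 14536)*(28235 + A(209, 83)) = (18778 + 14536)*(28235 + (-1980*209 + 57*83)) = 33314*(28235 + (-413820 + 4731)) = 33314*(28235 - 409089) = 33314*(-380854) = -12687770156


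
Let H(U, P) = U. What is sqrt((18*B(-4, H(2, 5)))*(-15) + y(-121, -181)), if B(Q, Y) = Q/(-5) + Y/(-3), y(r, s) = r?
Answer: I*sqrt(157) ≈ 12.53*I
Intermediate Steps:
B(Q, Y) = -Y/3 - Q/5 (B(Q, Y) = Q*(-1/5) + Y*(-1/3) = -Q/5 - Y/3 = -Y/3 - Q/5)
sqrt((18*B(-4, H(2, 5)))*(-15) + y(-121, -181)) = sqrt((18*(-1/3*2 - 1/5*(-4)))*(-15) - 121) = sqrt((18*(-2/3 + 4/5))*(-15) - 121) = sqrt((18*(2/15))*(-15) - 121) = sqrt((12/5)*(-15) - 121) = sqrt(-36 - 121) = sqrt(-157) = I*sqrt(157)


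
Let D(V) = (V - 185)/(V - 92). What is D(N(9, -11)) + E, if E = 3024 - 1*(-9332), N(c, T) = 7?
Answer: 1050438/85 ≈ 12358.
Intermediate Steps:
E = 12356 (E = 3024 + 9332 = 12356)
D(V) = (-185 + V)/(-92 + V)
D(N(9, -11)) + E = (-185 + 7)/(-92 + 7) + 12356 = -178/(-85) + 12356 = -1/85*(-178) + 12356 = 178/85 + 12356 = 1050438/85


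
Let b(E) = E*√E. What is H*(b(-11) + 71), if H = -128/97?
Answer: -9088/97 + 1408*I*√11/97 ≈ -93.691 + 48.142*I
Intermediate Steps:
H = -128/97 (H = -128*1/97 = -128/97 ≈ -1.3196)
b(E) = E^(3/2)
H*(b(-11) + 71) = -128*((-11)^(3/2) + 71)/97 = -128*(-11*I*√11 + 71)/97 = -128*(71 - 11*I*√11)/97 = -9088/97 + 1408*I*√11/97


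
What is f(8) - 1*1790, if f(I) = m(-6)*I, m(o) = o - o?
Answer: -1790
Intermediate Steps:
m(o) = 0
f(I) = 0 (f(I) = 0*I = 0)
f(8) - 1*1790 = 0 - 1*1790 = 0 - 1790 = -1790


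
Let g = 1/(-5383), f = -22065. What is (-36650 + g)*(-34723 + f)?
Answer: 11203531373388/5383 ≈ 2.0813e+9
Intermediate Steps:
g = -1/5383 ≈ -0.00018577
(-36650 + g)*(-34723 + f) = (-36650 - 1/5383)*(-34723 - 22065) = -197286951/5383*(-56788) = 11203531373388/5383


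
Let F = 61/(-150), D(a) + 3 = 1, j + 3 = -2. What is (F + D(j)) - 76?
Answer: -11761/150 ≈ -78.407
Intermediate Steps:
j = -5 (j = -3 - 2 = -5)
D(a) = -2 (D(a) = -3 + 1 = -2)
F = -61/150 (F = 61*(-1/150) = -61/150 ≈ -0.40667)
(F + D(j)) - 76 = (-61/150 - 2) - 76 = -361/150 - 76 = -11761/150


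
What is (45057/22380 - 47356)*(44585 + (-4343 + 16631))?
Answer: -20090998122893/7460 ≈ -2.6932e+9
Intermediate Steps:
(45057/22380 - 47356)*(44585 + (-4343 + 16631)) = (45057*(1/22380) - 47356)*(44585 + 12288) = (15019/7460 - 47356)*56873 = -353260741/7460*56873 = -20090998122893/7460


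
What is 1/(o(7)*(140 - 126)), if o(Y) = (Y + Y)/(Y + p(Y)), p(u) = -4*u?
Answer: -3/28 ≈ -0.10714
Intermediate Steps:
o(Y) = -⅔ (o(Y) = (Y + Y)/(Y - 4*Y) = (2*Y)/((-3*Y)) = (2*Y)*(-1/(3*Y)) = -⅔)
1/(o(7)*(140 - 126)) = 1/(-2*(140 - 126)/3) = 1/(-⅔*14) = 1/(-28/3) = -3/28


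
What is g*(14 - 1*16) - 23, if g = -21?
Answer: 19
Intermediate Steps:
g*(14 - 1*16) - 23 = -21*(14 - 1*16) - 23 = -21*(14 - 16) - 23 = -21*(-2) - 23 = 42 - 23 = 19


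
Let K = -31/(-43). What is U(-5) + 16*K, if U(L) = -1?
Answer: 453/43 ≈ 10.535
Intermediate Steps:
K = 31/43 (K = -31*(-1/43) = 31/43 ≈ 0.72093)
U(-5) + 16*K = -1 + 16*(31/43) = -1 + 496/43 = 453/43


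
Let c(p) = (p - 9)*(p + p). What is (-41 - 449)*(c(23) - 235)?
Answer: -200410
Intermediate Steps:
c(p) = 2*p*(-9 + p) (c(p) = (-9 + p)*(2*p) = 2*p*(-9 + p))
(-41 - 449)*(c(23) - 235) = (-41 - 449)*(2*23*(-9 + 23) - 235) = -490*(2*23*14 - 235) = -490*(644 - 235) = -490*409 = -200410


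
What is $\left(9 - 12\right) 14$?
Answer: $-42$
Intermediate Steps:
$\left(9 - 12\right) 14 = \left(-3\right) 14 = -42$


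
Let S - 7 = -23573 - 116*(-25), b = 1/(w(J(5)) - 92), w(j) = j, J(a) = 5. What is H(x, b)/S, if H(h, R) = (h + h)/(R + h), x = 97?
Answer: -8439/87189854 ≈ -9.6789e-5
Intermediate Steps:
b = -1/87 (b = 1/(5 - 92) = 1/(-87) = -1/87 ≈ -0.011494)
S = -20666 (S = 7 + (-23573 - 116*(-25)) = 7 + (-23573 + 2900) = 7 - 20673 = -20666)
H(h, R) = 2*h/(R + h) (H(h, R) = (2*h)/(R + h) = 2*h/(R + h))
H(x, b)/S = (2*97/(-1/87 + 97))/(-20666) = (2*97/(8438/87))*(-1/20666) = (2*97*(87/8438))*(-1/20666) = (8439/4219)*(-1/20666) = -8439/87189854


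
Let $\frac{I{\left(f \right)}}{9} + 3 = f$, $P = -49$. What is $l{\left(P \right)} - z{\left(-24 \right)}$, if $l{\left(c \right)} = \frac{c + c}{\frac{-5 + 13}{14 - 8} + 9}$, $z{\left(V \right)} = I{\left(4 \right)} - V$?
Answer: $- \frac{1317}{31} \approx -42.484$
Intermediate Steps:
$I{\left(f \right)} = -27 + 9 f$
$z{\left(V \right)} = 9 - V$ ($z{\left(V \right)} = \left(-27 + 9 \cdot 4\right) - V = \left(-27 + 36\right) - V = 9 - V$)
$l{\left(c \right)} = \frac{6 c}{31}$ ($l{\left(c \right)} = \frac{2 c}{\frac{8}{6} + 9} = \frac{2 c}{8 \cdot \frac{1}{6} + 9} = \frac{2 c}{\frac{4}{3} + 9} = \frac{2 c}{\frac{31}{3}} = 2 c \frac{3}{31} = \frac{6 c}{31}$)
$l{\left(P \right)} - z{\left(-24 \right)} = \frac{6}{31} \left(-49\right) - \left(9 - -24\right) = - \frac{294}{31} - \left(9 + 24\right) = - \frac{294}{31} - 33 = - \frac{1317}{31}$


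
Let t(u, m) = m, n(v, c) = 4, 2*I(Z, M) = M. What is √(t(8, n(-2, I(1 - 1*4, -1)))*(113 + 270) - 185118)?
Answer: I*√183586 ≈ 428.47*I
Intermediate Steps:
I(Z, M) = M/2
√(t(8, n(-2, I(1 - 1*4, -1)))*(113 + 270) - 185118) = √(4*(113 + 270) - 185118) = √(4*383 - 185118) = √(1532 - 185118) = √(-183586) = I*√183586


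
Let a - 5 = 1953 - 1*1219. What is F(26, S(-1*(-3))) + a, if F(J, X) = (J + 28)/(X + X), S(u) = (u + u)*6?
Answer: 2959/4 ≈ 739.75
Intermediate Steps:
a = 739 (a = 5 + (1953 - 1*1219) = 5 + (1953 - 1219) = 5 + 734 = 739)
S(u) = 12*u (S(u) = (2*u)*6 = 12*u)
F(J, X) = (28 + J)/(2*X) (F(J, X) = (28 + J)/((2*X)) = (28 + J)*(1/(2*X)) = (28 + J)/(2*X))
F(26, S(-1*(-3))) + a = (28 + 26)/(2*((12*(-1*(-3))))) + 739 = (1/2)*54/(12*3) + 739 = (1/2)*54/36 + 739 = (1/2)*(1/36)*54 + 739 = 3/4 + 739 = 2959/4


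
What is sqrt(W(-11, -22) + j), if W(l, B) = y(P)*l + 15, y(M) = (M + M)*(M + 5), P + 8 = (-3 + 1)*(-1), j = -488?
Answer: 11*I*sqrt(5) ≈ 24.597*I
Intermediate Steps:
P = -6 (P = -8 + (-3 + 1)*(-1) = -8 - 2*(-1) = -8 + 2 = -6)
y(M) = 2*M*(5 + M) (y(M) = (2*M)*(5 + M) = 2*M*(5 + M))
W(l, B) = 15 + 12*l (W(l, B) = (2*(-6)*(5 - 6))*l + 15 = (2*(-6)*(-1))*l + 15 = 12*l + 15 = 15 + 12*l)
sqrt(W(-11, -22) + j) = sqrt((15 + 12*(-11)) - 488) = sqrt((15 - 132) - 488) = sqrt(-117 - 488) = sqrt(-605) = 11*I*sqrt(5)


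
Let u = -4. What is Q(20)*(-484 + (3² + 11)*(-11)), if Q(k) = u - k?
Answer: 16896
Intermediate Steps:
Q(k) = -4 - k
Q(20)*(-484 + (3² + 11)*(-11)) = (-4 - 1*20)*(-484 + (3² + 11)*(-11)) = (-4 - 20)*(-484 + (9 + 11)*(-11)) = -24*(-484 + 20*(-11)) = -24*(-484 - 220) = -24*(-704) = 16896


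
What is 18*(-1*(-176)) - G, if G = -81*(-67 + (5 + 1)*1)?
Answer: -1773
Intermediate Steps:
G = 4941 (G = -81*(-67 + 6*1) = -81*(-67 + 6) = -81*(-61) = 4941)
18*(-1*(-176)) - G = 18*(-1*(-176)) - 1*4941 = 18*176 - 4941 = 3168 - 4941 = -1773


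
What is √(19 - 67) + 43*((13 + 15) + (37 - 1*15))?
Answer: 2150 + 4*I*√3 ≈ 2150.0 + 6.9282*I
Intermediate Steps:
√(19 - 67) + 43*((13 + 15) + (37 - 1*15)) = √(-48) + 43*(28 + (37 - 15)) = 4*I*√3 + 43*(28 + 22) = 4*I*√3 + 43*50 = 4*I*√3 + 2150 = 2150 + 4*I*√3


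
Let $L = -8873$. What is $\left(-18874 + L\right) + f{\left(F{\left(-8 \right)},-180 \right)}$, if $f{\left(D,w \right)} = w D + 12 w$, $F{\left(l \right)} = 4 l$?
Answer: $-24147$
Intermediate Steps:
$f{\left(D,w \right)} = 12 w + D w$ ($f{\left(D,w \right)} = D w + 12 w = 12 w + D w$)
$\left(-18874 + L\right) + f{\left(F{\left(-8 \right)},-180 \right)} = \left(-18874 - 8873\right) - 180 \left(12 + 4 \left(-8\right)\right) = -27747 - 180 \left(12 - 32\right) = -27747 - -3600 = -27747 + 3600 = -24147$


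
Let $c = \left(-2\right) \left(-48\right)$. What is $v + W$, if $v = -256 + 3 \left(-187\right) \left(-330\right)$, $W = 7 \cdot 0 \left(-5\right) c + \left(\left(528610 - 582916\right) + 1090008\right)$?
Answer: $1220576$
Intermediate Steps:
$c = 96$
$W = 1035702$ ($W = 7 \cdot 0 \left(-5\right) 96 + \left(\left(528610 - 582916\right) + 1090008\right) = 0 \left(-5\right) 96 + \left(\left(528610 - 582916\right) + 1090008\right) = 0 \cdot 96 + \left(-54306 + 1090008\right) = 0 + 1035702 = 1035702$)
$v = 184874$ ($v = -256 - -185130 = -256 + 185130 = 184874$)
$v + W = 184874 + 1035702 = 1220576$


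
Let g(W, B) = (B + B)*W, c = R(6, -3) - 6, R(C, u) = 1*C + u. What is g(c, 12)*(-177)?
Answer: 12744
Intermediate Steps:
R(C, u) = C + u
c = -3 (c = (6 - 3) - 6 = 3 - 6 = -3)
g(W, B) = 2*B*W (g(W, B) = (2*B)*W = 2*B*W)
g(c, 12)*(-177) = (2*12*(-3))*(-177) = -72*(-177) = 12744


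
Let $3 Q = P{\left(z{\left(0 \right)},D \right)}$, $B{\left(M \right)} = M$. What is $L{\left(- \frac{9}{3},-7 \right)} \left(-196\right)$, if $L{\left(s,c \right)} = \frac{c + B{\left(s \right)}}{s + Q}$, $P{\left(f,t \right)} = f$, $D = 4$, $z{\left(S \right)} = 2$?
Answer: $-840$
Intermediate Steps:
$Q = \frac{2}{3}$ ($Q = \frac{1}{3} \cdot 2 = \frac{2}{3} \approx 0.66667$)
$L{\left(s,c \right)} = \frac{c + s}{\frac{2}{3} + s}$ ($L{\left(s,c \right)} = \frac{c + s}{s + \frac{2}{3}} = \frac{c + s}{\frac{2}{3} + s}$)
$L{\left(- \frac{9}{3},-7 \right)} \left(-196\right) = \frac{3 \left(-7 - \frac{9}{3}\right)}{2 + 3 \left(- \frac{9}{3}\right)} \left(-196\right) = \frac{3 \left(-7 - 3\right)}{2 + 3 \left(\left(-9\right) \frac{1}{3}\right)} \left(-196\right) = \frac{3 \left(-7 - 3\right)}{2 + 3 \left(-3\right)} \left(-196\right) = 3 \frac{1}{2 - 9} \left(-10\right) \left(-196\right) = 3 \frac{1}{-7} \left(-10\right) \left(-196\right) = 3 \left(- \frac{1}{7}\right) \left(-10\right) \left(-196\right) = \frac{30}{7} \left(-196\right) = -840$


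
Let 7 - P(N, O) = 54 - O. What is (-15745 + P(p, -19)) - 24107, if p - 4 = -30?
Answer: -39918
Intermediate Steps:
p = -26 (p = 4 - 30 = -26)
P(N, O) = -47 + O (P(N, O) = 7 - (54 - O) = 7 + (-54 + O) = -47 + O)
(-15745 + P(p, -19)) - 24107 = (-15745 + (-47 - 19)) - 24107 = (-15745 - 66) - 24107 = -15811 - 24107 = -39918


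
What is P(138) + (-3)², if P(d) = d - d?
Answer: 9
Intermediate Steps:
P(d) = 0
P(138) + (-3)² = 0 + (-3)² = 0 + 9 = 9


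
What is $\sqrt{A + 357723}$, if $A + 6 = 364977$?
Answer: $\sqrt{722694} \approx 850.11$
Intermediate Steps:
$A = 364971$ ($A = -6 + 364977 = 364971$)
$\sqrt{A + 357723} = \sqrt{364971 + 357723} = \sqrt{722694}$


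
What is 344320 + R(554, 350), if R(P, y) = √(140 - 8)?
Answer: 344320 + 2*√33 ≈ 3.4433e+5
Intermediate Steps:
R(P, y) = 2*√33 (R(P, y) = √132 = 2*√33)
344320 + R(554, 350) = 344320 + 2*√33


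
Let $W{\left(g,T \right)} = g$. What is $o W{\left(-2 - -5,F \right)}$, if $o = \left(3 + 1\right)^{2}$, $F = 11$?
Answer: $48$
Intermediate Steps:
$o = 16$ ($o = 4^{2} = 16$)
$o W{\left(-2 - -5,F \right)} = 16 \left(-2 - -5\right) = 16 \left(-2 + 5\right) = 16 \cdot 3 = 48$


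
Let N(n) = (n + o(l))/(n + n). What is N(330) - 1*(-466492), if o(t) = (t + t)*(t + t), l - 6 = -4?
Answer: 153942533/330 ≈ 4.6649e+5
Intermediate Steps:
l = 2 (l = 6 - 4 = 2)
o(t) = 4*t**2 (o(t) = (2*t)*(2*t) = 4*t**2)
N(n) = (16 + n)/(2*n) (N(n) = (n + 4*2**2)/(n + n) = (n + 4*4)/((2*n)) = (n + 16)*(1/(2*n)) = (16 + n)*(1/(2*n)) = (16 + n)/(2*n))
N(330) - 1*(-466492) = (1/2)*(16 + 330)/330 - 1*(-466492) = (1/2)*(1/330)*346 + 466492 = 173/330 + 466492 = 153942533/330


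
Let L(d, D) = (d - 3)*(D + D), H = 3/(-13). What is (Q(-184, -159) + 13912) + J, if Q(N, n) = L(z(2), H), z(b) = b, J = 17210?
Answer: 404592/13 ≈ 31122.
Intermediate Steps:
H = -3/13 (H = 3*(-1/13) = -3/13 ≈ -0.23077)
L(d, D) = 2*D*(-3 + d) (L(d, D) = (-3 + d)*(2*D) = 2*D*(-3 + d))
Q(N, n) = 6/13 (Q(N, n) = 2*(-3/13)*(-3 + 2) = 2*(-3/13)*(-1) = 6/13)
(Q(-184, -159) + 13912) + J = (6/13 + 13912) + 17210 = 180862/13 + 17210 = 404592/13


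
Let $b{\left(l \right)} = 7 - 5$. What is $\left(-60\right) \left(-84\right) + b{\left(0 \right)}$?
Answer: $5042$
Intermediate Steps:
$b{\left(l \right)} = 2$ ($b{\left(l \right)} = 7 - 5 = 2$)
$\left(-60\right) \left(-84\right) + b{\left(0 \right)} = \left(-60\right) \left(-84\right) + 2 = 5040 + 2 = 5042$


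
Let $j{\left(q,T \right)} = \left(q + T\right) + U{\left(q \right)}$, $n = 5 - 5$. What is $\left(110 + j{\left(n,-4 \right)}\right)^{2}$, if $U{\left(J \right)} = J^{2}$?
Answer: $11236$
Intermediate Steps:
$n = 0$ ($n = 5 - 5 = 0$)
$j{\left(q,T \right)} = T + q + q^{2}$ ($j{\left(q,T \right)} = \left(q + T\right) + q^{2} = \left(T + q\right) + q^{2} = T + q + q^{2}$)
$\left(110 + j{\left(n,-4 \right)}\right)^{2} = \left(110 + \left(-4 + 0 + 0^{2}\right)\right)^{2} = \left(110 + \left(-4 + 0 + 0\right)\right)^{2} = \left(110 - 4\right)^{2} = 106^{2} = 11236$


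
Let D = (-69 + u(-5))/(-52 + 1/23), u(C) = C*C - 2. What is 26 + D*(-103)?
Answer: -77904/1195 ≈ -65.192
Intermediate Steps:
u(C) = -2 + C² (u(C) = C² - 2 = -2 + C²)
D = 1058/1195 (D = (-69 + (-2 + (-5)²))/(-52 + 1/23) = (-69 + (-2 + 25))/(-52 + 1/23) = (-69 + 23)/(-1195/23) = -46*(-23/1195) = 1058/1195 ≈ 0.88536)
26 + D*(-103) = 26 + (1058/1195)*(-103) = 26 - 108974/1195 = -77904/1195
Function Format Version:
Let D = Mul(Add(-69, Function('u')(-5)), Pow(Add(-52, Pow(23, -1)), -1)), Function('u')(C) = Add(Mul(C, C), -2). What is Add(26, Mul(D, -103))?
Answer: Rational(-77904, 1195) ≈ -65.192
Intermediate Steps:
Function('u')(C) = Add(-2, Pow(C, 2)) (Function('u')(C) = Add(Pow(C, 2), -2) = Add(-2, Pow(C, 2)))
D = Rational(1058, 1195) (D = Mul(Add(-69, Add(-2, Pow(-5, 2))), Pow(Add(-52, Pow(23, -1)), -1)) = Mul(Add(-69, Add(-2, 25)), Pow(Add(-52, Rational(1, 23)), -1)) = Mul(Add(-69, 23), Pow(Rational(-1195, 23), -1)) = Mul(-46, Rational(-23, 1195)) = Rational(1058, 1195) ≈ 0.88536)
Add(26, Mul(D, -103)) = Add(26, Mul(Rational(1058, 1195), -103)) = Add(26, Rational(-108974, 1195)) = Rational(-77904, 1195)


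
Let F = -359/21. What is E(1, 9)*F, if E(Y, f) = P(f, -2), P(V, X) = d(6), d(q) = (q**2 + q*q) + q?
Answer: -9334/7 ≈ -1333.4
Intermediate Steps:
F = -359/21 (F = -359*1/21 = -359/21 ≈ -17.095)
d(q) = q + 2*q**2 (d(q) = (q**2 + q**2) + q = 2*q**2 + q = q + 2*q**2)
P(V, X) = 78 (P(V, X) = 6*(1 + 2*6) = 6*(1 + 12) = 6*13 = 78)
E(Y, f) = 78
E(1, 9)*F = 78*(-359/21) = -9334/7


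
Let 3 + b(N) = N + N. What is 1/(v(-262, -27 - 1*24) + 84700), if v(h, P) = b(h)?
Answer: 1/84173 ≈ 1.1880e-5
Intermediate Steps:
b(N) = -3 + 2*N (b(N) = -3 + (N + N) = -3 + 2*N)
v(h, P) = -3 + 2*h
1/(v(-262, -27 - 1*24) + 84700) = 1/((-3 + 2*(-262)) + 84700) = 1/((-3 - 524) + 84700) = 1/(-527 + 84700) = 1/84173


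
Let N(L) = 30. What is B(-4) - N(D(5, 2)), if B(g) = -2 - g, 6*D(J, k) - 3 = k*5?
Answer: -28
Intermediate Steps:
D(J, k) = ½ + 5*k/6 (D(J, k) = ½ + (k*5)/6 = ½ + (5*k)/6 = ½ + 5*k/6)
B(-4) - N(D(5, 2)) = (-2 - 1*(-4)) - 1*30 = (-2 + 4) - 30 = 2 - 30 = -28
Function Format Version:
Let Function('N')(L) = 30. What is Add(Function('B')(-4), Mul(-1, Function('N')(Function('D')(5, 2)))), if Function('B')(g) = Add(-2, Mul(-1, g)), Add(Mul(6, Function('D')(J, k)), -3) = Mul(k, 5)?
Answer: -28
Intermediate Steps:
Function('D')(J, k) = Add(Rational(1, 2), Mul(Rational(5, 6), k)) (Function('D')(J, k) = Add(Rational(1, 2), Mul(Rational(1, 6), Mul(k, 5))) = Add(Rational(1, 2), Mul(Rational(1, 6), Mul(5, k))) = Add(Rational(1, 2), Mul(Rational(5, 6), k)))
Add(Function('B')(-4), Mul(-1, Function('N')(Function('D')(5, 2)))) = Add(Add(-2, Mul(-1, -4)), Mul(-1, 30)) = Add(Add(-2, 4), -30) = Add(2, -30) = -28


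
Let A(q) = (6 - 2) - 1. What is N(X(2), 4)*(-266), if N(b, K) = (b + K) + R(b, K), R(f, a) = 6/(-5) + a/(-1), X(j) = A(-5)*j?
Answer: -6384/5 ≈ -1276.8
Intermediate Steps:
A(q) = 3 (A(q) = 4 - 1 = 3)
X(j) = 3*j
R(f, a) = -6/5 - a (R(f, a) = 6*(-1/5) + a*(-1) = -6/5 - a)
N(b, K) = -6/5 + b (N(b, K) = (b + K) + (-6/5 - K) = (K + b) + (-6/5 - K) = -6/5 + b)
N(X(2), 4)*(-266) = (-6/5 + 3*2)*(-266) = (-6/5 + 6)*(-266) = (24/5)*(-266) = -6384/5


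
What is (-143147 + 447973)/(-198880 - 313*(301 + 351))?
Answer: -152413/201478 ≈ -0.75647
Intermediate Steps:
(-143147 + 447973)/(-198880 - 313*(301 + 351)) = 304826/(-198880 - 313*652) = 304826/(-198880 - 204076) = 304826/(-402956) = 304826*(-1/402956) = -152413/201478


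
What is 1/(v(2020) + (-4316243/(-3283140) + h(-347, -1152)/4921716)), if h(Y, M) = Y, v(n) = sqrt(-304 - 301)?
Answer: 16553129533640890484595/7639783989655326329665574 - 138509513951662684459475*I*sqrt(5)/7639783989655326329665574 ≈ 0.0021667 - 0.04054*I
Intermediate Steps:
v(n) = 11*I*sqrt(5) (v(n) = sqrt(-605) = 11*I*sqrt(5))
1/(v(2020) + (-4316243/(-3283140) + h(-347, -1152)/4921716)) = 1/(11*I*sqrt(5) + (-4316243/(-3283140) - 347/4921716)) = 1/(11*I*sqrt(5) + (-4316243*(-1/3283140) - 347*1/4921716)) = 1/(11*I*sqrt(5) + (4316243/3283140 - 347/4921716)) = 1/(11*I*sqrt(5) + 147515159607/112213074085) = 1/(147515159607/112213074085 + 11*I*sqrt(5))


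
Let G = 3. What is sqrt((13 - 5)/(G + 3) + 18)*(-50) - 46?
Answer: -46 - 50*sqrt(174)/3 ≈ -265.85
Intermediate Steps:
sqrt((13 - 5)/(G + 3) + 18)*(-50) - 46 = sqrt((13 - 5)/(3 + 3) + 18)*(-50) - 46 = sqrt(8/6 + 18)*(-50) - 46 = sqrt(8*(1/6) + 18)*(-50) - 46 = sqrt(4/3 + 18)*(-50) - 46 = sqrt(58/3)*(-50) - 46 = (sqrt(174)/3)*(-50) - 46 = -50*sqrt(174)/3 - 46 = -46 - 50*sqrt(174)/3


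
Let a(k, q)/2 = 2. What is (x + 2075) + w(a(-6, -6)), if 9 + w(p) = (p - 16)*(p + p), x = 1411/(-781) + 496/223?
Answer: 343173833/174163 ≈ 1970.4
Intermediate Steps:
a(k, q) = 4 (a(k, q) = 2*2 = 4)
x = 72723/174163 (x = 1411*(-1/781) + 496*(1/223) = -1411/781 + 496/223 = 72723/174163 ≈ 0.41756)
w(p) = -9 + 2*p*(-16 + p) (w(p) = -9 + (p - 16)*(p + p) = -9 + (-16 + p)*(2*p) = -9 + 2*p*(-16 + p))
(x + 2075) + w(a(-6, -6)) = (72723/174163 + 2075) + (-9 - 32*4 + 2*4²) = 361460948/174163 + (-9 - 128 + 2*16) = 361460948/174163 + (-9 - 128 + 32) = 361460948/174163 - 105 = 343173833/174163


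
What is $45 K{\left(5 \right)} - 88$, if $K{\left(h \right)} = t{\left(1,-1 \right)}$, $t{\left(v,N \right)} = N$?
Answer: $-133$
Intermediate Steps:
$K{\left(h \right)} = -1$
$45 K{\left(5 \right)} - 88 = 45 \left(-1\right) - 88 = -45 - 88 = -133$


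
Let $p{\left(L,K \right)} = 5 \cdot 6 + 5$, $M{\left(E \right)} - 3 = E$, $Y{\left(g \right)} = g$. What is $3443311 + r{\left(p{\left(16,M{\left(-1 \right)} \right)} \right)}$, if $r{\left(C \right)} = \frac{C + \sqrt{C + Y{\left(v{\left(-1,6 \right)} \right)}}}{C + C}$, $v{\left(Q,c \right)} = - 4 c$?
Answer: $\frac{6886623}{2} + \frac{\sqrt{11}}{70} \approx 3.4433 \cdot 10^{6}$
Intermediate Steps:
$M{\left(E \right)} = 3 + E$
$p{\left(L,K \right)} = 35$ ($p{\left(L,K \right)} = 30 + 5 = 35$)
$r{\left(C \right)} = \frac{C + \sqrt{-24 + C}}{2 C}$ ($r{\left(C \right)} = \frac{C + \sqrt{C - 24}}{C + C} = \frac{C + \sqrt{C - 24}}{2 C} = \left(C + \sqrt{-24 + C}\right) \frac{1}{2 C} = \frac{C + \sqrt{-24 + C}}{2 C}$)
$3443311 + r{\left(p{\left(16,M{\left(-1 \right)} \right)} \right)} = 3443311 + \frac{35 + \sqrt{-24 + 35}}{2 \cdot 35} = 3443311 + \frac{1}{2} \cdot \frac{1}{35} \left(35 + \sqrt{11}\right) = 3443311 + \left(\frac{1}{2} + \frac{\sqrt{11}}{70}\right) = \frac{6886623}{2} + \frac{\sqrt{11}}{70}$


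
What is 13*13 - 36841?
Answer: -36672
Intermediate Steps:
13*13 - 36841 = 169 - 36841 = -36672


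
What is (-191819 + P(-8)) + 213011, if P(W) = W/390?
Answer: 4132436/195 ≈ 21192.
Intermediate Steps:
P(W) = W/390 (P(W) = W*(1/390) = W/390)
(-191819 + P(-8)) + 213011 = (-191819 + (1/390)*(-8)) + 213011 = (-191819 - 4/195) + 213011 = -37404709/195 + 213011 = 4132436/195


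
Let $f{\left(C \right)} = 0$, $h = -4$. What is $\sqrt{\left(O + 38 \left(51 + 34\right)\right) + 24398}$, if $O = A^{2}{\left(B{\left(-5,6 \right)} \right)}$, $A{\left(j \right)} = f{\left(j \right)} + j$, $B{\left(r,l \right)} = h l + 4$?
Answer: $14 \sqrt{143} \approx 167.42$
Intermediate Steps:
$B{\left(r,l \right)} = 4 - 4 l$ ($B{\left(r,l \right)} = - 4 l + 4 = 4 - 4 l$)
$A{\left(j \right)} = j$ ($A{\left(j \right)} = 0 + j = j$)
$O = 400$ ($O = \left(4 - 24\right)^{2} = \left(-20\right)^{2} = 400$)
$\sqrt{\left(O + 38 \left(51 + 34\right)\right) + 24398} = \sqrt{\left(400 + 38 \left(51 + 34\right)\right) + 24398} = \sqrt{\left(400 + 38 \cdot 85\right) + 24398} = \sqrt{\left(400 + 3230\right) + 24398} = \sqrt{3630 + 24398} = \sqrt{28028} = 14 \sqrt{143}$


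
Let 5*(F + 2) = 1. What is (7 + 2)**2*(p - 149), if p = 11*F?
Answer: -68364/5 ≈ -13673.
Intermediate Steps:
F = -9/5 (F = -2 + (1/5)*1 = -2 + 1/5 = -9/5 ≈ -1.8000)
p = -99/5 (p = 11*(-9/5) = -99/5 ≈ -19.800)
(7 + 2)**2*(p - 149) = (7 + 2)**2*(-99/5 - 149) = 9**2*(-844/5) = 81*(-844/5) = -68364/5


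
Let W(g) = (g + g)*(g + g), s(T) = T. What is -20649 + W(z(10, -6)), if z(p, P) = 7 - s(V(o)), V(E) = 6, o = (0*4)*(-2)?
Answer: -20645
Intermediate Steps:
o = 0 (o = 0*(-2) = 0)
z(p, P) = 1 (z(p, P) = 7 - 1*6 = 7 - 6 = 1)
W(g) = 4*g**2 (W(g) = (2*g)*(2*g) = 4*g**2)
-20649 + W(z(10, -6)) = -20649 + 4*1**2 = -20649 + 4*1 = -20649 + 4 = -20645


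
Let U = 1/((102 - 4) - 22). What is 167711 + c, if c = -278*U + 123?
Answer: 6377553/38 ≈ 1.6783e+5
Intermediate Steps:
U = 1/76 (U = 1/(98 - 22) = 1/76 ≈ 0.013158)
c = 4535/38 (c = -278*1/76 + 123 = -139/38 + 123 = 4535/38 ≈ 119.34)
167711 + c = 167711 + 4535/38 = 6377553/38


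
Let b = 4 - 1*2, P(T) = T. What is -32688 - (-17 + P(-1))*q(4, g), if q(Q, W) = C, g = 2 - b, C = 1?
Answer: -32670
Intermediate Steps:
b = 2 (b = 4 - 2 = 2)
g = 0 (g = 2 - 1*2 = 2 - 2 = 0)
q(Q, W) = 1
-32688 - (-17 + P(-1))*q(4, g) = -32688 - (-17 - 1) = -32688 - (-18) = -32688 - 1*(-18) = -32688 + 18 = -32670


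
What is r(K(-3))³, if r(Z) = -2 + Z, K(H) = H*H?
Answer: 343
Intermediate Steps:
K(H) = H²
r(K(-3))³ = (-2 + (-3)²)³ = (-2 + 9)³ = 7³ = 343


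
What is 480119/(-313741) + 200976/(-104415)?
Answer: -37728678867/10919755505 ≈ -3.4551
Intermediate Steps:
480119/(-313741) + 200976/(-104415) = 480119*(-1/313741) + 200976*(-1/104415) = -480119/313741 - 66992/34805 = -37728678867/10919755505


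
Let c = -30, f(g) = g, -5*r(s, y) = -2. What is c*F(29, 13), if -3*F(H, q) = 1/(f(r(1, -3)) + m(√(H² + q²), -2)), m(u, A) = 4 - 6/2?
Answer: 50/7 ≈ 7.1429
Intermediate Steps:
r(s, y) = ⅖ (r(s, y) = -⅕*(-2) = ⅖)
m(u, A) = 1 (m(u, A) = 4 - 6/2 = 4 - 1*3 = 4 - 3 = 1)
F(H, q) = -5/21 (F(H, q) = -1/(3*(⅖ + 1)) = -1/(3*7/5) = -⅓*5/7 = -5/21)
c*F(29, 13) = -30*(-5/21) = 50/7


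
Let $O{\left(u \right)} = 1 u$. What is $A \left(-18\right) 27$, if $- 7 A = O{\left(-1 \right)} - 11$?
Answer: $- \frac{5832}{7} \approx -833.14$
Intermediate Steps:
$O{\left(u \right)} = u$
$A = \frac{12}{7}$ ($A = - \frac{-1 - 11}{7} = \left(- \frac{1}{7}\right) \left(-12\right) = \frac{12}{7} \approx 1.7143$)
$A \left(-18\right) 27 = \frac{12}{7} \left(-18\right) 27 = \left(- \frac{216}{7}\right) 27 = - \frac{5832}{7}$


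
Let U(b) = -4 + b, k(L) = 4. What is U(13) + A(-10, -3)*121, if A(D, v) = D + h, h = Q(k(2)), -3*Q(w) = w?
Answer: -4087/3 ≈ -1362.3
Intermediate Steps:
Q(w) = -w/3
h = -4/3 (h = -⅓*4 = -4/3 ≈ -1.3333)
A(D, v) = -4/3 + D (A(D, v) = D - 4/3 = -4/3 + D)
U(13) + A(-10, -3)*121 = (-4 + 13) + (-4/3 - 10)*121 = 9 - 34/3*121 = 9 - 4114/3 = -4087/3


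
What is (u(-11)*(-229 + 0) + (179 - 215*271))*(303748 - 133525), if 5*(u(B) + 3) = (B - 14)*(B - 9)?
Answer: -13668736677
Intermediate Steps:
u(B) = -3 + (-14 + B)*(-9 + B)/5 (u(B) = -3 + ((B - 14)*(B - 9))/5 = -3 + ((-14 + B)*(-9 + B))/5 = -3 + (-14 + B)*(-9 + B)/5)
(u(-11)*(-229 + 0) + (179 - 215*271))*(303748 - 133525) = ((111/5 - 23/5*(-11) + (⅕)*(-11)²)*(-229 + 0) + (179 - 215*271))*(303748 - 133525) = ((111/5 + 253/5 + (⅕)*121)*(-229) + (179 - 58265))*170223 = ((111/5 + 253/5 + 121/5)*(-229) - 58086)*170223 = (97*(-229) - 58086)*170223 = (-22213 - 58086)*170223 = -80299*170223 = -13668736677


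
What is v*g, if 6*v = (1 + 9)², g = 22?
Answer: 1100/3 ≈ 366.67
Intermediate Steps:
v = 50/3 (v = (1 + 9)²/6 = (⅙)*10² = (⅙)*100 = 50/3 ≈ 16.667)
v*g = (50/3)*22 = 1100/3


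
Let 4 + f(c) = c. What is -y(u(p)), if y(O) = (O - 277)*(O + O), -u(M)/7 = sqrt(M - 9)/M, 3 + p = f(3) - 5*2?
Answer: 23/2 + 277*I*sqrt(23) ≈ 11.5 + 1328.4*I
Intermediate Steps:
f(c) = -4 + c
p = -14 (p = -3 + ((-4 + 3) - 5*2) = -3 + (-1 - 10) = -3 - 11 = -14)
u(M) = -7*sqrt(-9 + M)/M (u(M) = -7*sqrt(M - 9)/M = -7*sqrt(-9 + M)/M)
y(O) = 2*O*(-277 + O) (y(O) = (-277 + O)*(2*O) = 2*O*(-277 + O))
-y(u(p)) = -2*(-7*sqrt(-9 - 14)/(-14))*(-277 - 7*sqrt(-9 - 14)/(-14)) = -2*(-7*(-1/14)*sqrt(-23))*(-277 - 7*(-1/14)*sqrt(-23)) = -2*(-7*(-1/14)*I*sqrt(23))*(-277 - 7*(-1/14)*I*sqrt(23)) = -2*I*sqrt(23)/2*(-277 + I*sqrt(23)/2) = -I*sqrt(23)*(-277 + I*sqrt(23)/2)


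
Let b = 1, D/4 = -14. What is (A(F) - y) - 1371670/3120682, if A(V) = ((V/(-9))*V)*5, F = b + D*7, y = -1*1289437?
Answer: 16914914127533/14043069 ≈ 1.2045e+6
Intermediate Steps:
D = -56 (D = 4*(-14) = -56)
y = -1289437
F = -391 (F = 1 - 56*7 = 1 - 392 = -391)
A(V) = -5*V**2/9 (A(V) = ((V*(-1/9))*V)*5 = ((-V/9)*V)*5 = -V**2/9*5 = -5*V**2/9)
(A(F) - y) - 1371670/3120682 = (-5/9*(-391)**2 - 1*(-1289437)) - 1371670/3120682 = (-5/9*152881 + 1289437) - 1371670/3120682 = (-764405/9 + 1289437) - 1*685835/1560341 = 10840528/9 - 685835/1560341 = 16914914127533/14043069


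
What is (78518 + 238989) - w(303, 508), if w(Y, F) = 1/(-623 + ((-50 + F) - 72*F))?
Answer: 11665524688/36741 ≈ 3.1751e+5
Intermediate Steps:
w(Y, F) = 1/(-673 - 71*F) (w(Y, F) = 1/(-623 + (-50 - 71*F)) = 1/(-673 - 71*F))
(78518 + 238989) - w(303, 508) = (78518 + 238989) - (-1)/(673 + 71*508) = 317507 - (-1)/(673 + 36068) = 317507 - (-1)/36741 = 317507 - 1*(-1/36741) = 317507 + 1/36741 = 11665524688/36741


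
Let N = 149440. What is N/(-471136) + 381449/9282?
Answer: 5572726687/136658886 ≈ 40.778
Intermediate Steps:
N/(-471136) + 381449/9282 = 149440/(-471136) + 381449/9282 = 149440*(-1/471136) + 381449*(1/9282) = -4670/14723 + 381449/9282 = 5572726687/136658886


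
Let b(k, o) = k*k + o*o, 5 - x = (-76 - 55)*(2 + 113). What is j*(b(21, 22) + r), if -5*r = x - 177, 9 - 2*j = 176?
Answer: 857378/5 ≈ 1.7148e+5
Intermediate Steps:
x = 15070 (x = 5 - (-76 - 55)*(2 + 113) = 5 - (-131)*115 = 5 - 1*(-15065) = 5 + 15065 = 15070)
b(k, o) = k**2 + o**2
j = -167/2 (j = 9/2 - 1/2*176 = 9/2 - 88 = -167/2 ≈ -83.500)
r = -14893/5 (r = -(15070 - 177)/5 = -1/5*14893 = -14893/5 ≈ -2978.6)
j*(b(21, 22) + r) = -167*((21**2 + 22**2) - 14893/5)/2 = -167*((441 + 484) - 14893/5)/2 = -167*(925 - 14893/5)/2 = -167/2*(-10268/5) = 857378/5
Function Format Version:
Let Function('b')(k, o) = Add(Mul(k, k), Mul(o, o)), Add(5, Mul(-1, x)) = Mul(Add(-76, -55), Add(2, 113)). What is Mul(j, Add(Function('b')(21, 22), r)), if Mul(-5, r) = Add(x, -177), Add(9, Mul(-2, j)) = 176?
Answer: Rational(857378, 5) ≈ 1.7148e+5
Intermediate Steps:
x = 15070 (x = Add(5, Mul(-1, Mul(Add(-76, -55), Add(2, 113)))) = Add(5, Mul(-1, Mul(-131, 115))) = Add(5, Mul(-1, -15065)) = Add(5, 15065) = 15070)
Function('b')(k, o) = Add(Pow(k, 2), Pow(o, 2))
j = Rational(-167, 2) (j = Add(Rational(9, 2), Mul(Rational(-1, 2), 176)) = Add(Rational(9, 2), -88) = Rational(-167, 2) ≈ -83.500)
r = Rational(-14893, 5) (r = Mul(Rational(-1, 5), Add(15070, -177)) = Mul(Rational(-1, 5), 14893) = Rational(-14893, 5) ≈ -2978.6)
Mul(j, Add(Function('b')(21, 22), r)) = Mul(Rational(-167, 2), Add(Add(Pow(21, 2), Pow(22, 2)), Rational(-14893, 5))) = Mul(Rational(-167, 2), Add(Add(441, 484), Rational(-14893, 5))) = Mul(Rational(-167, 2), Add(925, Rational(-14893, 5))) = Mul(Rational(-167, 2), Rational(-10268, 5)) = Rational(857378, 5)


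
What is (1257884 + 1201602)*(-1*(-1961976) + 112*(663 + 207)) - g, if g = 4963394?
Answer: 5065099856782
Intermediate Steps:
(1257884 + 1201602)*(-1*(-1961976) + 112*(663 + 207)) - g = (1257884 + 1201602)*(-1*(-1961976) + 112*(663 + 207)) - 1*4963394 = 2459486*(1961976 + 112*870) - 4963394 = 2459486*(1961976 + 97440) - 4963394 = 2459486*2059416 - 4963394 = 5065104820176 - 4963394 = 5065099856782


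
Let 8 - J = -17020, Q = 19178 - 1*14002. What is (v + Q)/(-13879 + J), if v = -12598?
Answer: -7422/3149 ≈ -2.3569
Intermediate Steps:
Q = 5176 (Q = 19178 - 14002 = 5176)
J = 17028 (J = 8 - 1*(-17020) = 8 + 17020 = 17028)
(v + Q)/(-13879 + J) = (-12598 + 5176)/(-13879 + 17028) = -7422/3149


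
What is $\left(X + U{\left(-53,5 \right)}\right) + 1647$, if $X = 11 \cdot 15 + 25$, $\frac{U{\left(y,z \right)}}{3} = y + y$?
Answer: $1519$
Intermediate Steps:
$U{\left(y,z \right)} = 6 y$ ($U{\left(y,z \right)} = 3 \left(y + y\right) = 3 \cdot 2 y = 6 y$)
$X = 190$ ($X = 165 + 25 = 190$)
$\left(X + U{\left(-53,5 \right)}\right) + 1647 = \left(190 + 6 \left(-53\right)\right) + 1647 = \left(190 - 318\right) + 1647 = -128 + 1647 = 1519$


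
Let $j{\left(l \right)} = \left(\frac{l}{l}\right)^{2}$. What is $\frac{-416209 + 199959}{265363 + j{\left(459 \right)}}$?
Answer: $- \frac{108125}{132682} \approx -0.81492$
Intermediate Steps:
$j{\left(l \right)} = 1$ ($j{\left(l \right)} = 1^{2} = 1$)
$\frac{-416209 + 199959}{265363 + j{\left(459 \right)}} = \frac{-416209 + 199959}{265363 + 1} = - \frac{216250}{265364} = \left(-216250\right) \frac{1}{265364} = - \frac{108125}{132682}$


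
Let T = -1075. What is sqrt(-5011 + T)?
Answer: I*sqrt(6086) ≈ 78.013*I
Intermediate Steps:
sqrt(-5011 + T) = sqrt(-5011 - 1075) = sqrt(-6086) = I*sqrt(6086)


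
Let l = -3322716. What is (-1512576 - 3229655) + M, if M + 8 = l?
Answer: -8064955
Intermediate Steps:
M = -3322724 (M = -8 - 3322716 = -3322724)
(-1512576 - 3229655) + M = (-1512576 - 3229655) - 3322724 = -4742231 - 3322724 = -8064955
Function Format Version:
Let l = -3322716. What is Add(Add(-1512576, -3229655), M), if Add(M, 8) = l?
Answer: -8064955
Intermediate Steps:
M = -3322724 (M = Add(-8, -3322716) = -3322724)
Add(Add(-1512576, -3229655), M) = Add(Add(-1512576, -3229655), -3322724) = Add(-4742231, -3322724) = -8064955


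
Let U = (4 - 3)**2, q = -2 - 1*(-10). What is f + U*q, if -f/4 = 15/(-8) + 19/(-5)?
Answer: 307/10 ≈ 30.700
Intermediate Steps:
q = 8 (q = -2 + 10 = 8)
f = 227/10 (f = -4*(15/(-8) + 19/(-5)) = -4*(15*(-1/8) + 19*(-1/5)) = -4*(-15/8 - 19/5) = -4*(-227/40) = 227/10 ≈ 22.700)
U = 1 (U = 1**2 = 1)
f + U*q = 227/10 + 1*8 = 227/10 + 8 = 307/10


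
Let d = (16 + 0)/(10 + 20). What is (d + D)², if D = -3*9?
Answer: 157609/225 ≈ 700.48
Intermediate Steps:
d = 8/15 (d = 16/30 = 16*(1/30) = 8/15 ≈ 0.53333)
D = -27
(d + D)² = (8/15 - 27)² = (-397/15)² = 157609/225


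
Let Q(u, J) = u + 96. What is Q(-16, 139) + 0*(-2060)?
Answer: 80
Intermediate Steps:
Q(u, J) = 96 + u
Q(-16, 139) + 0*(-2060) = (96 - 16) + 0*(-2060) = 80 + 0 = 80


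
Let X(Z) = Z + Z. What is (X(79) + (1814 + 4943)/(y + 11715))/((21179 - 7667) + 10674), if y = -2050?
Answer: 1533827/233757690 ≈ 0.0065616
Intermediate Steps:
X(Z) = 2*Z
(X(79) + (1814 + 4943)/(y + 11715))/((21179 - 7667) + 10674) = (2*79 + (1814 + 4943)/(-2050 + 11715))/((21179 - 7667) + 10674) = (158 + 6757/9665)/(13512 + 10674) = (158 + 6757*(1/9665))/24186 = (158 + 6757/9665)*(1/24186) = (1533827/9665)*(1/24186) = 1533827/233757690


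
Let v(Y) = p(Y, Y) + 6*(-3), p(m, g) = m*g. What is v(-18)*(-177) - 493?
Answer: -54655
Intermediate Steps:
p(m, g) = g*m
v(Y) = -18 + Y**2 (v(Y) = Y*Y + 6*(-3) = Y**2 - 18 = -18 + Y**2)
v(-18)*(-177) - 493 = (-18 + (-18)**2)*(-177) - 493 = (-18 + 324)*(-177) - 493 = 306*(-177) - 493 = -54162 - 493 = -54655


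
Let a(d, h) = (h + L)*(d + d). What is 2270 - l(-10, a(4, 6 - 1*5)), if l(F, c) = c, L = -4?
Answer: 2294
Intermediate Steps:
a(d, h) = 2*d*(-4 + h) (a(d, h) = (h - 4)*(d + d) = (-4 + h)*(2*d) = 2*d*(-4 + h))
2270 - l(-10, a(4, 6 - 1*5)) = 2270 - 2*4*(-4 + (6 - 1*5)) = 2270 - 2*4*(-4 + (6 - 5)) = 2270 - 2*4*(-4 + 1) = 2270 - 2*4*(-3) = 2270 - 1*(-24) = 2270 + 24 = 2294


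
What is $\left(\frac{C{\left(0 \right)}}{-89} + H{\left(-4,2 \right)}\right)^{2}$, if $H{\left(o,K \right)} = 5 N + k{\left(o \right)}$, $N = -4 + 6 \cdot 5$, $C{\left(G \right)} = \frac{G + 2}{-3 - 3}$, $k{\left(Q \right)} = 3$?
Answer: $\frac{1261102144}{71289} \approx 17690.0$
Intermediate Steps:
$C{\left(G \right)} = - \frac{1}{3} - \frac{G}{6}$ ($C{\left(G \right)} = \frac{2 + G}{-6} = \left(2 + G\right) \left(- \frac{1}{6}\right) = - \frac{1}{3} - \frac{G}{6}$)
$N = 26$ ($N = -4 + 30 = 26$)
$H{\left(o,K \right)} = 133$ ($H{\left(o,K \right)} = 5 \cdot 26 + 3 = 130 + 3 = 133$)
$\left(\frac{C{\left(0 \right)}}{-89} + H{\left(-4,2 \right)}\right)^{2} = \left(\frac{- \frac{1}{3} - 0}{-89} + 133\right)^{2} = \left(\left(- \frac{1}{3} + 0\right) \left(- \frac{1}{89}\right) + 133\right)^{2} = \left(\left(- \frac{1}{3}\right) \left(- \frac{1}{89}\right) + 133\right)^{2} = \left(\frac{1}{267} + 133\right)^{2} = \left(\frac{35512}{267}\right)^{2} = \frac{1261102144}{71289}$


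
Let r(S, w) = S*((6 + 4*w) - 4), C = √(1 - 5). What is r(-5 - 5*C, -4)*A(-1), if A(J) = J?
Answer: -70 - 140*I ≈ -70.0 - 140.0*I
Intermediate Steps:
C = 2*I (C = √(-4) = 2*I ≈ 2.0*I)
r(S, w) = S*(2 + 4*w)
r(-5 - 5*C, -4)*A(-1) = (2*(-5 - 10*I)*(1 + 2*(-4)))*(-1) = (2*(-5 - 10*I)*(1 - 8))*(-1) = (2*(-5 - 10*I)*(-7))*(-1) = (70 + 140*I)*(-1) = -70 - 140*I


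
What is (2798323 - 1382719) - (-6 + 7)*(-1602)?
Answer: 1417206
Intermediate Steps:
(2798323 - 1382719) - (-6 + 7)*(-1602) = 1415604 - 1*1*(-1602) = 1415604 - 1*(-1602) = 1415604 + 1602 = 1417206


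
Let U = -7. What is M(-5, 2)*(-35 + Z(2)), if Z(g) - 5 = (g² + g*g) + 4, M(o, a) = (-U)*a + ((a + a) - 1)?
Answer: -306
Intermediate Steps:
M(o, a) = -1 + 9*a (M(o, a) = (-1*(-7))*a + ((a + a) - 1) = 7*a + (2*a - 1) = 7*a + (-1 + 2*a) = -1 + 9*a)
Z(g) = 9 + 2*g² (Z(g) = 5 + ((g² + g*g) + 4) = 5 + ((g² + g²) + 4) = 5 + (2*g² + 4) = 5 + (4 + 2*g²) = 9 + 2*g²)
M(-5, 2)*(-35 + Z(2)) = (-1 + 9*2)*(-35 + (9 + 2*2²)) = (-1 + 18)*(-35 + (9 + 2*4)) = 17*(-35 + (9 + 8)) = 17*(-35 + 17) = 17*(-18) = -306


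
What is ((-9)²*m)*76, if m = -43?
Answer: -264708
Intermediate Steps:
((-9)²*m)*76 = ((-9)²*(-43))*76 = (81*(-43))*76 = -3483*76 = -264708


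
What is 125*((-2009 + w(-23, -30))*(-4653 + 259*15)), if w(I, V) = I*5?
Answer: 203904000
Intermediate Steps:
w(I, V) = 5*I
125*((-2009 + w(-23, -30))*(-4653 + 259*15)) = 125*((-2009 + 5*(-23))*(-4653 + 259*15)) = 125*((-2009 - 115)*(-4653 + 3885)) = 125*(-2124*(-768)) = 125*1631232 = 203904000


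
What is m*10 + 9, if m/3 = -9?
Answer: -261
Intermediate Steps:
m = -27 (m = 3*(-9) = -27)
m*10 + 9 = -27*10 + 9 = -270 + 9 = -261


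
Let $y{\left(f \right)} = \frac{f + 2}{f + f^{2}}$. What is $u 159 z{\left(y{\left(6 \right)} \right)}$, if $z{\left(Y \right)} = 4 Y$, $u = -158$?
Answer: $- \frac{133984}{7} \approx -19141.0$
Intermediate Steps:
$y{\left(f \right)} = \frac{2 + f}{f + f^{2}}$
$u 159 z{\left(y{\left(6 \right)} \right)} = \left(-158\right) 159 \cdot 4 \frac{2 + 6}{6 \left(1 + 6\right)} = - 25122 \cdot 4 \cdot \frac{1}{6} \cdot \frac{1}{7} \cdot 8 = - 25122 \cdot 4 \cdot \frac{4}{21} = \left(-25122\right) \frac{16}{21} = - \frac{133984}{7}$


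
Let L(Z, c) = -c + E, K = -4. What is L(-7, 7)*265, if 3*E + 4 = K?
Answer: -7685/3 ≈ -2561.7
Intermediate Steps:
E = -8/3 (E = -4/3 + (⅓)*(-4) = -4/3 - 4/3 = -8/3 ≈ -2.6667)
L(Z, c) = -8/3 - c (L(Z, c) = -c - 8/3 = -8/3 - c)
L(-7, 7)*265 = (-8/3 - 1*7)*265 = (-8/3 - 7)*265 = -29/3*265 = -7685/3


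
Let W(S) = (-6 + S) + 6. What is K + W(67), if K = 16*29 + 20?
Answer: 551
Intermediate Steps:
W(S) = S
K = 484 (K = 464 + 20 = 484)
K + W(67) = 484 + 67 = 551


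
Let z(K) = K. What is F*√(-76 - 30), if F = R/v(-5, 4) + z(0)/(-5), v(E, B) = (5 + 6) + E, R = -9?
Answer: -3*I*√106/2 ≈ -15.443*I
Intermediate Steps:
v(E, B) = 11 + E
F = -3/2 (F = -9/(11 - 5) + 0/(-5) = -9/6 + 0*(-⅕) = -9*⅙ + 0 = -3/2 + 0 = -3/2 ≈ -1.5000)
F*√(-76 - 30) = -3*√(-76 - 30)/2 = -3*I*√106/2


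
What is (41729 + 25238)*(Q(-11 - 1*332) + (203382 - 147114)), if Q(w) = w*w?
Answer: 11646699739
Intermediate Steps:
Q(w) = w²
(41729 + 25238)*(Q(-11 - 1*332) + (203382 - 147114)) = (41729 + 25238)*((-11 - 1*332)² + (203382 - 147114)) = 66967*((-11 - 332)² + 56268) = 66967*((-343)² + 56268) = 66967*(117649 + 56268) = 66967*173917 = 11646699739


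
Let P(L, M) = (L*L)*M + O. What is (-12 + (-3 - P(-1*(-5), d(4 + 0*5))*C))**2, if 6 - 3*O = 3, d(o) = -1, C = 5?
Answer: 11025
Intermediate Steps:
O = 1 (O = 2 - 1/3*3 = 2 - 1 = 1)
P(L, M) = 1 + M*L**2 (P(L, M) = (L*L)*M + 1 = L**2*M + 1 = M*L**2 + 1 = 1 + M*L**2)
(-12 + (-3 - P(-1*(-5), d(4 + 0*5))*C))**2 = (-12 + (-3 - (1 - (-1*(-5))**2)*5))**2 = (-12 + (-3 - (1 - 1*5**2)*5))**2 = (-12 + (-3 - (1 - 1*25)*5))**2 = (-12 + (-3 - (1 - 25)*5))**2 = (-12 + (-3 - (-24)*5))**2 = (-12 + (-3 - 1*(-120)))**2 = (-12 + (-3 + 120))**2 = (-12 + 117)**2 = 105**2 = 11025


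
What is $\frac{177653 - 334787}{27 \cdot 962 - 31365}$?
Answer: $\frac{52378}{1797} \approx 29.147$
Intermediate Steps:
$\frac{177653 - 334787}{27 \cdot 962 - 31365} = - \frac{157134}{25974 - 31365} = - \frac{157134}{-5391} = \left(-157134\right) \left(- \frac{1}{5391}\right) = \frac{52378}{1797}$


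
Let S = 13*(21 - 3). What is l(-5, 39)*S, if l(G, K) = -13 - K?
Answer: -12168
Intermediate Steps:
S = 234 (S = 13*18 = 234)
l(-5, 39)*S = (-13 - 1*39)*234 = (-13 - 39)*234 = -52*234 = -12168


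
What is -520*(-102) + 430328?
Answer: 483368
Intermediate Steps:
-520*(-102) + 430328 = 53040 + 430328 = 483368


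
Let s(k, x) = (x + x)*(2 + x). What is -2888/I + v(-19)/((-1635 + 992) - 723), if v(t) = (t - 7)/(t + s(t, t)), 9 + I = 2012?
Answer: -1236733969/857766723 ≈ -1.4418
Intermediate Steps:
I = 2003 (I = -9 + 2012 = 2003)
s(k, x) = 2*x*(2 + x) (s(k, x) = (2*x)*(2 + x) = 2*x*(2 + x))
v(t) = (-7 + t)/(t + 2*t*(2 + t)) (v(t) = (t - 7)/(t + 2*t*(2 + t)) = (-7 + t)/(t + 2*t*(2 + t)))
-2888/I + v(-19)/((-1635 + 992) - 723) = -2888/2003 + ((-7 - 19)/((-19)*(5 + 2*(-19))))/((-1635 + 992) - 723) = -2888*1/2003 + (-1/19*(-26)/(5 - 38))/(-643 - 723) = -2888/2003 - 1/19*(-26)/(-33)/(-1366) = -2888/2003 - 1/19*(-1/33)*(-26)*(-1/1366) = -2888/2003 - 26/627*(-1/1366) = -2888/2003 + 13/428241 = -1236733969/857766723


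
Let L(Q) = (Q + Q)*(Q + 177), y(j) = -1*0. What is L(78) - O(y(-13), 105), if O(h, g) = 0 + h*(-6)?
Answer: 39780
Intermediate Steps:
y(j) = 0
L(Q) = 2*Q*(177 + Q) (L(Q) = (2*Q)*(177 + Q) = 2*Q*(177 + Q))
O(h, g) = -6*h (O(h, g) = 0 - 6*h = -6*h)
L(78) - O(y(-13), 105) = 2*78*(177 + 78) - (-6)*0 = 2*78*255 - 1*0 = 39780 + 0 = 39780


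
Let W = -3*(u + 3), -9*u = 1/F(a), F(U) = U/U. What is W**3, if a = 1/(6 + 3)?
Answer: -17576/27 ≈ -650.96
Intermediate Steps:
a = 1/9 ≈ 0.11111
F(U) = 1
u = -1/9 (u = -1/9/1 = -1/9*1 = -1/9 ≈ -0.11111)
W = -26/3 (W = -3*(-1/9 + 3) = -3*26/9 = -26/3 ≈ -8.6667)
W**3 = (-26/3)**3 = -17576/27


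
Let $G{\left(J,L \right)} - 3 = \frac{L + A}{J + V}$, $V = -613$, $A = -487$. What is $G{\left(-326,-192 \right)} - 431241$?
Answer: $- \frac{404931803}{939} \approx -4.3124 \cdot 10^{5}$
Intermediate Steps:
$G{\left(J,L \right)} = 3 + \frac{-487 + L}{-613 + J}$ ($G{\left(J,L \right)} = 3 + \frac{L - 487}{J - 613} = 3 + \frac{-487 + L}{-613 + J}$)
$G{\left(-326,-192 \right)} - 431241 = \frac{-2326 - 192 + 3 \left(-326\right)}{-613 - 326} - 431241 = \frac{-2326 - 192 - 978}{-939} - 431241 = \left(- \frac{1}{939}\right) \left(-3496\right) - 431241 = \frac{3496}{939} - 431241 = - \frac{404931803}{939}$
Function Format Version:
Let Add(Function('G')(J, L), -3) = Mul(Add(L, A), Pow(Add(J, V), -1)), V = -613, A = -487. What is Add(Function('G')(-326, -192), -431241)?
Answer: Rational(-404931803, 939) ≈ -4.3124e+5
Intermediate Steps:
Function('G')(J, L) = Add(3, Mul(Pow(Add(-613, J), -1), Add(-487, L))) (Function('G')(J, L) = Add(3, Mul(Add(L, -487), Pow(Add(J, -613), -1))) = Add(3, Mul(Add(-487, L), Pow(Add(-613, J), -1))) = Add(3, Mul(Pow(Add(-613, J), -1), Add(-487, L))))
Add(Function('G')(-326, -192), -431241) = Add(Mul(Pow(Add(-613, -326), -1), Add(-2326, -192, Mul(3, -326))), -431241) = Add(Mul(Pow(-939, -1), Add(-2326, -192, -978)), -431241) = Add(Mul(Rational(-1, 939), -3496), -431241) = Add(Rational(3496, 939), -431241) = Rational(-404931803, 939)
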